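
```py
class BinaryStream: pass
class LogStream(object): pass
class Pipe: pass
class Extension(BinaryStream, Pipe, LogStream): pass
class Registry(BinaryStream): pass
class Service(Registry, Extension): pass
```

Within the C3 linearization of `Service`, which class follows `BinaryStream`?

L[Service] = Service + merge(L[Registry], L[Extension], [Registry Extension])
  take Registry:  [Registry BinaryStream object] + [Extension BinaryStream Pipe LogStream object] + [Registry Extension]
  take Extension:  [BinaryStream object] + [Extension BinaryStream Pipe LogStream object] + [Extension]
  take BinaryStream:  [BinaryStream object] + [BinaryStream Pipe LogStream object]
  take Pipe:  [object] + [Pipe LogStream object]
  take LogStream:  [object] + [LogStream object]
  take object:  [object] + [object]
MRO: Service Registry Extension BinaryStream Pipe LogStream object
BinaryStream is at position 3; next is Pipe.

Pipe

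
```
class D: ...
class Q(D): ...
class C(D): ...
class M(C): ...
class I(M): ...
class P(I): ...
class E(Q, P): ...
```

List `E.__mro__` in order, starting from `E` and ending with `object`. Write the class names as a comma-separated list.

L[E] = E + merge(L[Q], L[P], [Q P])
  take Q:  [Q D object] + [P I M C D object] + [Q P]
  take P:  [D object] + [P I M C D object] + [P]
  take I:  [D object] + [I M C D object]
  take M:  [D object] + [M C D object]
  take C:  [D object] + [C D object]
  take D:  [D object] + [D object]
  take object:  [object] + [object]

E, Q, P, I, M, C, D, object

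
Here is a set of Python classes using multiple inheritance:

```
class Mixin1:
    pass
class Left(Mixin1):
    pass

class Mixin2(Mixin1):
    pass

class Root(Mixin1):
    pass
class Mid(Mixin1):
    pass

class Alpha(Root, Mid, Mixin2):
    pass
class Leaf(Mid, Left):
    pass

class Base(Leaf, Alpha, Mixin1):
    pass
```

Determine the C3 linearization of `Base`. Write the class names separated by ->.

L[Base] = Base + merge(L[Leaf], L[Alpha], L[Mixin1], [Leaf Alpha Mixin1])
  take Leaf:  [Leaf Mid Left Mixin1 object] + [Alpha Root Mid Mixin2 Mixin1 object] + [Mixin1 object] + [Leaf Alpha Mixin1]
  take Alpha:  [Mid Left Mixin1 object] + [Alpha Root Mid Mixin2 Mixin1 object] + [Mixin1 object] + [Alpha Mixin1]
  take Root:  [Mid Left Mixin1 object] + [Root Mid Mixin2 Mixin1 object] + [Mixin1 object] + [Mixin1]
  take Mid:  [Mid Left Mixin1 object] + [Mid Mixin2 Mixin1 object] + [Mixin1 object] + [Mixin1]
  take Left:  [Left Mixin1 object] + [Mixin2 Mixin1 object] + [Mixin1 object] + [Mixin1]
  take Mixin2:  [Mixin1 object] + [Mixin2 Mixin1 object] + [Mixin1 object] + [Mixin1]
  take Mixin1:  [Mixin1 object] + [Mixin1 object] + [Mixin1 object] + [Mixin1]
  take object:  [object] + [object] + [object]

Base -> Leaf -> Alpha -> Root -> Mid -> Left -> Mixin2 -> Mixin1 -> object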